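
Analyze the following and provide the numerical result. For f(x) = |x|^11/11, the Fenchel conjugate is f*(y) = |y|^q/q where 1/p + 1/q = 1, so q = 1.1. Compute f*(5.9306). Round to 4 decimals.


The conjugate exponent q satisfies 1/p + 1/q = 1.
p = 11, so q = 11/(11 - 1) = 1.1
|y|^q = 5.9306^1.1 = 7.0861
f*(5.9306) = 7.0861 / 1.1 = 6.4419


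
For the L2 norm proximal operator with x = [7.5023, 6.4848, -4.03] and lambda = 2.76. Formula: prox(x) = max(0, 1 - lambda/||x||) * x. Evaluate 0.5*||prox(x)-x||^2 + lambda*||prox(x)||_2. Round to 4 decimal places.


Step 1: Compute ||x||.
||x|| = 10.7041
Step 2: Compute scaling factor.
scale = max(0, 1 - 2.76/10.7041) = 0.7422
Step 3: prox(x) = [5.5679, 4.8127, -2.9909]
||prox(x)|| = 7.9441
Step 4: Proximal objective.
0.5*||prox-x||^2 = 3.8088
lambda*||prox|| = 21.9257
Total = 25.7346


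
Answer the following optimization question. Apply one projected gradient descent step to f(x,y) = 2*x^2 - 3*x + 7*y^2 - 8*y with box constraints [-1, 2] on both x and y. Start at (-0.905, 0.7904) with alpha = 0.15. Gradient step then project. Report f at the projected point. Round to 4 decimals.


Step 1: Compute gradient at (-0.905, 0.7904).
grad_x = 2*2*-0.905 - 3 = -6.62
grad_y = 2*7*0.7904 - 8 = 3.0656
Step 2: Gradient step.
x_raw = -0.905 - 0.15*-6.62 = 0.088
y_raw = 0.7904 - 0.15*3.0656 = 0.3306
Step 3: Project onto [-1, 2].
x_proj = clip(0.088) = 0.088
y_proj = clip(0.3306) = 0.3306
Step 4: Evaluate f.
f(0.088, 0.3306) = -2.1281


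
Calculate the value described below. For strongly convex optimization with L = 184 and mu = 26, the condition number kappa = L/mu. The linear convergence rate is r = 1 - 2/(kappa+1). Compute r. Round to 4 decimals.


Step 1: Compute the condition number.
kappa = L/mu = 184/26 = 7.0769
Step 2: Compute the convergence rate.
r = 1 - 2/(kappa + 1) = 1 - 2*mu/(L + mu) = (L - mu)/(L + mu) = 158/210 = 0.7524


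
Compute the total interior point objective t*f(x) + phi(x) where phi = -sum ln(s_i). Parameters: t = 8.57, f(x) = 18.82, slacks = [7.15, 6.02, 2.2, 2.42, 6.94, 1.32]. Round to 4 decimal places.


Step 1: Compute log-barrier.
ln values: [1.9671, 1.7951, 0.7885, 0.8838, 1.9373, 0.2776]
phi = -(1.9671 + 1.7951 + 0.7885 + 0.8838 + 1.9373 + 0.2776) = -7.6494
Step 2: Compute augmented objective.
t*f(x) = 8.57*18.82 = 161.2874
Total = 161.2874 - 7.6494 = 153.638


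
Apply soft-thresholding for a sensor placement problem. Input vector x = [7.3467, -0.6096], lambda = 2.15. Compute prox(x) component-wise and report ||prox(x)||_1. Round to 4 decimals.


Soft-thresholding with lambda = 2.15:
prox(7.3467) = sign(7.3467)*max(|7.3467| - 2.15, 0) = 5.1967
prox(-0.6096) = sign(-0.6096)*max(|-0.6096| - 2.15, 0) = 0.0
prox(x) = [5.1967, 0.0]
||prox(x)||_1 = 5.1967 + 0.0 = 5.1967


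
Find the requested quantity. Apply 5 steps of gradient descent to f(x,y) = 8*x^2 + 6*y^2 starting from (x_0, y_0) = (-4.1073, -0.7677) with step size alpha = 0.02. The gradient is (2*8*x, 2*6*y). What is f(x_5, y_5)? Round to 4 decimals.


Gradient descent on f(x,y) = 8*x^2 + 6*y^2.
Starting point: (-4.1073, -0.7677), alpha = 0.02
Step 1: grad_x = 2*8*-4.1073 = -65.7168, grad_y = 2*6*-0.7677 = -9.2124
  x_1 = -4.1073 - 0.02*-65.7168 = -2.793
  y_1 = -0.7677 - 0.02*-9.2124 = -0.5835
Step 2: grad_x = 2*8*-2.793 = -44.6874, grad_y = 2*6*-0.5835 = -7.0014
  x_2 = -2.793 - 0.02*-44.6874 = -1.8992
  y_2 = -0.5835 - 0.02*-7.0014 = -0.4434
Step 3: grad_x = 2*8*-1.8992 = -30.3874, grad_y = 2*6*-0.4434 = -5.3211
  x_3 = -1.8992 - 0.02*-30.3874 = -1.2915
  y_3 = -0.4434 - 0.02*-5.3211 = -0.337
Step 4: grad_x = 2*8*-1.2915 = -20.6635, grad_y = 2*6*-0.337 = -4.044
  x_4 = -1.2915 - 0.02*-20.6635 = -0.8782
  y_4 = -0.337 - 0.02*-4.044 = -0.2561
Step 5: grad_x = 2*8*-0.8782 = -14.0512, grad_y = 2*6*-0.2561 = -3.0735
  x_5 = -0.8782 - 0.02*-14.0512 = -0.5972
  y_5 = -0.2561 - 0.02*-3.0735 = -0.1947
f(-0.5972, -0.1947) = 8*(-0.5972)^2 + 6*(-0.1947)^2 = 3.0803


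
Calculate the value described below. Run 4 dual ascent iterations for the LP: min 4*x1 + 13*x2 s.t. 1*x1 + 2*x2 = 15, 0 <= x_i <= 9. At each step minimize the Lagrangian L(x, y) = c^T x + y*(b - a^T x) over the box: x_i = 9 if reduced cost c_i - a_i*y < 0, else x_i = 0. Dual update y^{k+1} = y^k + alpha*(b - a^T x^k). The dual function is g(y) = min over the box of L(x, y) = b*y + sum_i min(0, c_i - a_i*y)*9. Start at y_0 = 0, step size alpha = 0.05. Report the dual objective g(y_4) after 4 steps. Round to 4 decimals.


Dual ascent for LP: min 4*x1 + 13*x2, 1*x1 + 2*x2 = 15, 0 <= x_i <= 9
Step 1: y^k = 0.0, reduced costs: (4.0, 13.0)
  x^k = (0.0, 0.0), subgradient = b - a^T x = 15.0
  y^{k+1} = 0.0 + 0.05*15.0 = 0.75
Step 2: y^k = 0.75, reduced costs: (3.25, 11.5)
  x^k = (0.0, 0.0), subgradient = b - a^T x = 15.0
  y^{k+1} = 0.75 + 0.05*15.0 = 1.5
Step 3: y^k = 1.5, reduced costs: (2.5, 10.0)
  x^k = (0.0, 0.0), subgradient = b - a^T x = 15.0
  y^{k+1} = 1.5 + 0.05*15.0 = 2.25
Step 4: y^k = 2.25, reduced costs: (1.75, 8.5)
  x^k = (0.0, 0.0), subgradient = b - a^T x = 15.0
  y^{k+1} = 2.25 + 0.05*15.0 = 3.0
Dual objective at y_4 = 3.0: reduced costs (1.0, 7.0), box minimizer x = (0.0, 0.0)
g(y_4) = b*y + (c1 - a1*y)*x1 + (c2 - a2*y)*x2 = 15*3.0 + 1.0*0.0 + 7.0*0.0 = 45.0 + 0.0 + 0.0 = 45.0


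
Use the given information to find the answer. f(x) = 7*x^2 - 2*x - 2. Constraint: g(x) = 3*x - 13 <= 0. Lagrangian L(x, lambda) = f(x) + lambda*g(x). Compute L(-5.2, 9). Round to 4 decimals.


Step 1: Evaluate f(x).
f(-5.2) = 7*(-5.2)^2 - 2*(-5.2) - 2 = 197.68
Step 2: Evaluate g(x).
g(-5.2) = 3*-5.2 - 13 = -28.6
Step 3: Compute Lagrangian.
L = 197.68 + 9*-28.6 = -59.72


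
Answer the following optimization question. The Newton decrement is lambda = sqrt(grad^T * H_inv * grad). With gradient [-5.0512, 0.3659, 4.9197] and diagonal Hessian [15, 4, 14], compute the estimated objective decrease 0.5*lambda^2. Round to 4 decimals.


Step 1: H is diagonal, so H^(-1) * g = [-0.3367, 0.0915, 0.3514].
Step 2: g^T H^(-1) g = sum_i g_i^2 / H_ii
  = (-5.0512)^2/15 + (0.3659)^2/4 + (4.9197)^2/14
  = 1.701 + 0.0335 + 1.7288 = 3.4633
Step 3: Objective decrease = 0.5 * g^T H^(-1) g = 1.7316


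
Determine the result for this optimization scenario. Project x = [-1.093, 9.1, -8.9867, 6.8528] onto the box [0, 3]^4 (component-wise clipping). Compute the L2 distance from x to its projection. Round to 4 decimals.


Project each component onto [0, 3].
clip(-1.093) = 0.0, clip(9.1) = 3.0, clip(-8.9867) = 0.0, clip(6.8528) = 3.0
Projection = [0.0, 3.0, 0.0, 3.0]
Squared diffs: [1.1946, 37.21, 80.7608, 14.8441]
Distance = sqrt(134.0095) = 11.5762


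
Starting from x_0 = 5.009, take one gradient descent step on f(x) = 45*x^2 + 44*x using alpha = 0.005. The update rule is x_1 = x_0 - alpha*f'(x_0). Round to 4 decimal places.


We compute the gradient at x_0 and apply the update.
f'(x) = 90*x + 44
f'(5.009) = 90*5.009 + 44 = 494.81
x_1 = 5.009 - 0.005*494.81 = 2.535


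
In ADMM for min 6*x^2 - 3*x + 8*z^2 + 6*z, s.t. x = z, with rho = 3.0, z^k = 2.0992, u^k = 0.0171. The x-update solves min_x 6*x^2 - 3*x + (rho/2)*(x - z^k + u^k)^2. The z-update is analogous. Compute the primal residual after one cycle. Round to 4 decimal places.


ADMM iteration with rho = 3.0, z^k = 2.0992, u^k = 0.0171
Step 1: x-update.
Minimize 6*x^2 - 3*x + (3.0/2)*(x - 2.0992 + 0.0171)^2
FOC: (2*6 + 3.0)*x = 3 + 3.0*(2.0992 - 0.0171)
x^{k+1} = 0.6164
Step 2: z-update.
Minimize 8*z^2 + 6*z + (3.0/2)*(0.6164 - z + 0.0171)^2
FOC: (2*8 + 3.0)*z = -6 + 3.0*(0.6164 + 0.0171)
z^{k+1} = -0.2158
Step 3: u-update.
u^{k+1} = 0.0171 + 0.6164 + 0.2158 = 0.8493
Step 4: Primal residual = |0.6164 + 0.2158| = 0.8322


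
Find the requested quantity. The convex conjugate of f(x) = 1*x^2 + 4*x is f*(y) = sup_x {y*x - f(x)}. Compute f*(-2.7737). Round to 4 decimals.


f*(y) = sup_x {y*x - a*x^2 - b*x} = sup_x {(y-b)*x - a*x^2}
FOC: (y - b) - 2a*x = 0 => x* = (y - b)/(2a)
x* = (-2.7737 - 4)/(2*1) = -3.3869
f*(-2.7737) = (y-b)^2/(4a) = (-2.7737 - 4)^2/(4*1)
= 45.883/4 = 11.4708


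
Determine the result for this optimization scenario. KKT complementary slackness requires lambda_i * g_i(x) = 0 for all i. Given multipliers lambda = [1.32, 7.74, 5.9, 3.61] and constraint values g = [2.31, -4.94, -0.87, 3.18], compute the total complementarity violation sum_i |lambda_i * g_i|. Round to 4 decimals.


KKT complementary slackness check:
lambda_1 * g_1 = 1.32 * 2.31 = 3.0492
lambda_2 * g_2 = 7.74 * -4.94 = -38.2356
lambda_3 * g_3 = 5.9 * -0.87 = -5.133
lambda_4 * g_4 = 3.61 * 3.18 = 11.4798
Total violation = 3.0492 + 38.2356 + 5.133 + 11.4798 = 57.8976


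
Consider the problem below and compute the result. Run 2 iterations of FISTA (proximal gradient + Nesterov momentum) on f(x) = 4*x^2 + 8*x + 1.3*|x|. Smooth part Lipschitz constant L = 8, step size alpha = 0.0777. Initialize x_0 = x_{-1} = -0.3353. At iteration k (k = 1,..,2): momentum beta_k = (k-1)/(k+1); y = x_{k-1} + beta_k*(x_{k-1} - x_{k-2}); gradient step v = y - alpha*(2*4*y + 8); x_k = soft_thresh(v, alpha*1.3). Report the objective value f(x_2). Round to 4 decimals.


FISTA on f(x) = 4*x^2 + 8*x + 1.3*|x|
L = 8, alpha = 0.0777
Iteration 1: beta = 0.0, y = -0.3353 + 0.0*(-0.3353 + 0.3353) = -0.3353
  grad(y) = 5.3176, v = y - alpha*grad = -0.7485
  prox(v) = soft_thresh(-0.7485, 0.101) = -0.6475
Iteration 2: beta = 0.3333, y = -0.6475 + 0.3333*(-0.6475 + 0.3353) = -0.7515
  grad(y) = 1.9878, v = y - alpha*grad = -0.906
  prox(v) = soft_thresh(-0.906, 0.101) = -0.805
f(x_2) = 4*(-0.805)^2 + 8*(-0.805) + 1.3*|-0.805| = -2.8014


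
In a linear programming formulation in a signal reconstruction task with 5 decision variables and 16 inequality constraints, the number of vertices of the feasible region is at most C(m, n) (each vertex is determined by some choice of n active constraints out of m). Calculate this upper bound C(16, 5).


Each vertex corresponds to some choice of n active constraints out of m, so the number of vertices is at most C(m, n) = m! / (n!(m-n)!).
m = 16, n = 5
Numerator: 16 * 15 * 14 * 13 * 12
Denominator: 5! = 120
C(16, 5) = 4368


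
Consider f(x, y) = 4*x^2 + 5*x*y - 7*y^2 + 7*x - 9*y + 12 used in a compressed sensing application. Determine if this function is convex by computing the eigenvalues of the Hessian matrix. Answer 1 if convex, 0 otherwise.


The Hessian of f(x,y) = 4*x^2 + 5*x*y - 7*y^2 + 7*x - 9*y + 12 is:
H = [[8, 5], [5, -14]]
Trace = 8 - 14 = -6
Determinant = 8*-14 - (5)^2 = -137
Discriminant = (-6)^2 - 4*-137 = 584.0
Eigenvalues: lambda_1 = -15.083, lambda_2 = 9.083
The function is not convex.

0


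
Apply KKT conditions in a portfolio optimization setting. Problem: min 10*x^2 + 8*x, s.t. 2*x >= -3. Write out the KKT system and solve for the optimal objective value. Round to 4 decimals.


Step 1: Try lambda = 0 (constraint inactive).
Stationarity: 2*10*x + 8 = 0
x* = -8/(2*10) = -0.4
Check constraint: 2*-0.4 = -0.8 >= -3 -- satisfied.
Step 2: Compute optimal value.
f(x*) = 10*(-0.4)^2 + 8*(-0.4) = -1.6


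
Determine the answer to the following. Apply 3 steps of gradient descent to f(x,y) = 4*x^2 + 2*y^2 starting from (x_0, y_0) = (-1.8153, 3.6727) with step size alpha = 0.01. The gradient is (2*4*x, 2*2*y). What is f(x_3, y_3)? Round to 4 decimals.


Gradient descent on f(x,y) = 4*x^2 + 2*y^2.
Starting point: (-1.8153, 3.6727), alpha = 0.01
Step 1: grad_x = 2*4*-1.8153 = -14.5224, grad_y = 2*2*3.6727 = 14.6908
  x_1 = -1.8153 - 0.01*-14.5224 = -1.6701
  y_1 = 3.6727 - 0.01*14.6908 = 3.5258
Step 2: grad_x = 2*4*-1.6701 = -13.3606, grad_y = 2*2*3.5258 = 14.1032
  x_2 = -1.6701 - 0.01*-13.3606 = -1.5365
  y_2 = 3.5258 - 0.01*14.1032 = 3.3848
Step 3: grad_x = 2*4*-1.5365 = -12.2918, grad_y = 2*2*3.3848 = 13.539
  x_3 = -1.5365 - 0.01*-12.2918 = -1.4136
  y_3 = 3.3848 - 0.01*13.539 = 3.2494
f(-1.4136, 3.2494) = 4*(-1.4136)^2 + 2*3.2494^2 = 29.1093


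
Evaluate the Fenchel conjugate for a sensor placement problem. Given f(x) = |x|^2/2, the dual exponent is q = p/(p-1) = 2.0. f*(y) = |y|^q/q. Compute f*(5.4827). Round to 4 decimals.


The conjugate exponent q satisfies 1/p + 1/q = 1.
p = 2, so q = 2/(2 - 1) = 2.0
|y|^q = 5.4827^2.0 = 30.06
f*(5.4827) = 30.06 / 2.0 = 15.03


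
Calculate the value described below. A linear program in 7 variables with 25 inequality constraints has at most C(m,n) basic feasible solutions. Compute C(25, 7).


Each vertex corresponds to some choice of n active constraints out of m, so the number of vertices is at most C(m, n) = m! / (n!(m-n)!).
m = 25, n = 7
Numerator: 25 * 24 * 23 * 22 * 21 * 20 * 19
Denominator: 7! = 5040
C(25, 7) = 480700


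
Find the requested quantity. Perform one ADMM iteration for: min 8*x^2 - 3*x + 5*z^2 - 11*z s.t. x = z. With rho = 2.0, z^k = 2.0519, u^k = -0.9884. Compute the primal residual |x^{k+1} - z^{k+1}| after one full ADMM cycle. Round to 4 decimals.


ADMM iteration with rho = 2.0, z^k = 2.0519, u^k = -0.9884
Step 1: x-update.
Minimize 8*x^2 - 3*x + (2.0/2)*(x - 2.0519 - 0.9884)^2
FOC: (2*8 + 2.0)*x = 3 + 2.0*(2.0519 + 0.9884)
x^{k+1} = 0.5045
Step 2: z-update.
Minimize 5*z^2 - 11*z + (2.0/2)*(0.5045 - z - 0.9884)^2
FOC: (2*5 + 2.0)*z = 11 + 2.0*(0.5045 - 0.9884)
z^{k+1} = 0.836
Step 3: u-update.
u^{k+1} = -0.9884 + 0.5045 - 0.836 = -1.3199
Step 4: Primal residual = |0.5045 - 0.836| = 0.3315


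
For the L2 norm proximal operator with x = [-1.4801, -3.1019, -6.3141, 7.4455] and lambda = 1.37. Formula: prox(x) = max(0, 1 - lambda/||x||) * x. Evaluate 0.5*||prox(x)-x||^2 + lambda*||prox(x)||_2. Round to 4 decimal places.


Step 1: Compute ||x||.
||x|| = 10.3497
Step 2: Compute scaling factor.
scale = max(0, 1 - 1.37/10.3497) = 0.8676
Step 3: prox(x) = [-1.2842, -2.6913, -5.4783, 6.4599]
||prox(x)|| = 8.9797
Step 4: Proximal objective.
0.5*||prox-x||^2 = 0.9385
lambda*||prox|| = 12.3022
Total = 13.2406


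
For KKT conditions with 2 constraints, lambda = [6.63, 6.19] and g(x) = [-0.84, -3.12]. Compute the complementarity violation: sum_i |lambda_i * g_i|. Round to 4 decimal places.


KKT complementary slackness check:
lambda_1 * g_1 = 6.63 * -0.84 = -5.5692
lambda_2 * g_2 = 6.19 * -3.12 = -19.3128
Total violation = 5.5692 + 19.3128 = 24.882


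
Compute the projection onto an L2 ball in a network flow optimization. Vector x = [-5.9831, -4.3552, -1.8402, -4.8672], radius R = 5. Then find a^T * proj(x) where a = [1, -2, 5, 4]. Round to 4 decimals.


Step 1: Compute ||x|| (intermediates to 6 decimals).
||x|| = sqrt((-5.9831)^2 + (-4.3552)^2 + (-1.8402)^2 + (-4.8672)^2) = 9.046614
Step 2: Project.
Since ||x|| > R, scale = R/||x|| = 5/9.046614 = 0.552693, proj(x) = scale * x
proj(x) = [-3.306817, -2.407089, -1.017066, -2.690067]
Step 3: Dot product.
a^T * proj(x) = 1*(-3.306817) - 2*(-2.407089) + 5*(-1.017066) + 4*(-2.690067) = -14.3382


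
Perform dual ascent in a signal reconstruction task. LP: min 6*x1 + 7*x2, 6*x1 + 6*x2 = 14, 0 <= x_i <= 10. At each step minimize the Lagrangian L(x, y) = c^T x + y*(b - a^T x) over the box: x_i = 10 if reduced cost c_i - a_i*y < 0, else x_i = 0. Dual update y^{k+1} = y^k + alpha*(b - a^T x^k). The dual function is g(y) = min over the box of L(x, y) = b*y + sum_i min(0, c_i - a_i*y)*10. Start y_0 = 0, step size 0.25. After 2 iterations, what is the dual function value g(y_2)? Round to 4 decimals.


Dual ascent for LP: min 6*x1 + 7*x2, 6*x1 + 6*x2 = 14, 0 <= x_i <= 10
Step 1: y^k = 0.0, reduced costs: (6.0, 7.0)
  x^k = (0.0, 0.0), subgradient = b - a^T x = 14.0
  y^{k+1} = 0.0 + 0.25*14.0 = 3.5
Step 2: y^k = 3.5, reduced costs: (-15.0, -14.0)
  x^k = (10.0, 10.0), subgradient = b - a^T x = -106.0
  y^{k+1} = 3.5 + 0.25*-106.0 = -23.0
Dual objective at y_2 = -23.0: reduced costs (144.0, 145.0), box minimizer x = (0.0, 0.0)
g(y_2) = b*y + (c1 - a1*y)*x1 + (c2 - a2*y)*x2 = 14*(-23.0) + 144.0*0.0 + 145.0*0.0 = -322.0 + 0.0 + 0.0 = -322.0


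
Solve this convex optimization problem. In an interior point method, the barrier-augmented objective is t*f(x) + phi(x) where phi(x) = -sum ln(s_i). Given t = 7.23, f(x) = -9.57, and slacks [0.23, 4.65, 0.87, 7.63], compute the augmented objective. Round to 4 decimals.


Step 1: Compute log-barrier.
ln values: [-1.4697, 1.5369, -0.1393, 2.0321]
phi = -(-1.4697 + 1.5369 - 0.1393 + 2.0321) = -1.96
Step 2: Compute augmented objective.
t*f(x) = 7.23*-9.57 = -69.1911
Total = -69.1911 - 1.96 = -71.1511


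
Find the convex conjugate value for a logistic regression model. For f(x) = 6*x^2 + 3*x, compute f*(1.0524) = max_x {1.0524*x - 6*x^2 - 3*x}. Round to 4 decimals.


f*(y) = sup_x {y*x - a*x^2 - b*x} = sup_x {(y-b)*x - a*x^2}
FOC: (y - b) - 2a*x = 0 => x* = (y - b)/(2a)
x* = (1.0524 - 3)/(2*6) = -0.1623
f*(1.0524) = (y-b)^2/(4a) = (1.0524 - 3)^2/(4*6)
= 3.7931/24 = 0.158


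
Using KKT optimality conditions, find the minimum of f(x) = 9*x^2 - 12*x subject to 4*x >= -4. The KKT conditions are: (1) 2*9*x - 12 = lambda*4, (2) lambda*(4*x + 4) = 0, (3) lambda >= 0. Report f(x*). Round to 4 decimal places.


Step 1: Try lambda = 0 (constraint inactive).
Stationarity: 2*9*x - 12 = 0
x* = 12/(2*9) = 2/3 = 0.6667 (rounded; the exact value 2/3 is used below)
Check constraint: 4*0.6667 = 2.6668 >= -4 -- satisfied.
Step 2: Compute optimal value.
f(x*) = 9*(2/3)^2 - 12*(2/3) = -4.0


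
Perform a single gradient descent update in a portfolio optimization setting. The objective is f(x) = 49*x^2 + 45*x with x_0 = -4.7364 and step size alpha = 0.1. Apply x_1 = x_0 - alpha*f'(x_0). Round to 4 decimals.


We compute the gradient at x_0 and apply the update.
f'(x) = 98*x + 45
f'(-4.7364) = 98*-4.7364 + 45 = -419.1672
x_1 = -4.7364 - 0.1*-419.1672 = 37.1803


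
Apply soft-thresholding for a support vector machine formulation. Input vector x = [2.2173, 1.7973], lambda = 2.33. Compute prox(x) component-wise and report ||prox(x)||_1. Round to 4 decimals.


Soft-thresholding with lambda = 2.33:
prox(2.2173) = sign(2.2173)*max(|2.2173| - 2.33, 0) = 0.0
prox(1.7973) = sign(1.7973)*max(|1.7973| - 2.33, 0) = 0.0
prox(x) = [0.0, 0.0]
||prox(x)||_1 = 0.0 + 0.0 = 0.0


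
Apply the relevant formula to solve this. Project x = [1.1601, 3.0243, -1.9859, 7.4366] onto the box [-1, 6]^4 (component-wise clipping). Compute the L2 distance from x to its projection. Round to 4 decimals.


Project each component onto [-1, 6].
clip(1.1601) = 1.1601, clip(3.0243) = 3.0243, clip(-1.9859) = -1.0, clip(7.4366) = 6.0
Projection = [1.1601, 3.0243, -1.0, 6.0]
Squared diffs: [0.0, 0.0, 0.972, 2.0638]
Distance = sqrt(3.0358) = 1.7424


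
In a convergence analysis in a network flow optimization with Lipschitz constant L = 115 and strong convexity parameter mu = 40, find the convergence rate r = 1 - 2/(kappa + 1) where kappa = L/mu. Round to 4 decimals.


Step 1: Compute the condition number.
kappa = L/mu = 115/40 = 2.875
Step 2: Compute the convergence rate.
r = 1 - 2/(kappa + 1) = 1 - 2*mu/(L + mu) = (L - mu)/(L + mu) = 75/155 = 0.4839


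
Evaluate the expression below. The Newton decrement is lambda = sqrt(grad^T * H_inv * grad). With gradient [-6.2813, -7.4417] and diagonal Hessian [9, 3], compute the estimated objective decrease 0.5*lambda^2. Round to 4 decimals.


Step 1: H is diagonal, so H^(-1) * g = [-0.6979, -2.4806].
Step 2: g^T H^(-1) g = sum_i g_i^2 / H_ii
  = (-6.2813)^2/9 + (-7.4417)^2/3
  = 4.3839 + 18.4596 = 22.8435
Step 3: Objective decrease = 0.5 * g^T H^(-1) g = 11.4217


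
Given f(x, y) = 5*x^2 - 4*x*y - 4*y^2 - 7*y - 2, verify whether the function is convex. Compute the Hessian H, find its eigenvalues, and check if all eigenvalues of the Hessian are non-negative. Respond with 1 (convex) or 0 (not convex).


The Hessian of f(x,y) = 5*x^2 - 4*x*y - 4*y^2 - 7*y - 2 is:
H = [[10, -4], [-4, -8]]
Trace = 10 - 8 = 2
Determinant = 10*-8 - (-4)^2 = -96
Discriminant = (2)^2 - 4*-96 = 388.0
Eigenvalues: lambda_1 = -8.8489, lambda_2 = 10.8489
The function is not convex.

0


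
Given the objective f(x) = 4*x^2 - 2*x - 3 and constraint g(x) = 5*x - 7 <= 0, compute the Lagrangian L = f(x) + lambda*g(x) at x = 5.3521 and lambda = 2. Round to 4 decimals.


Step 1: Evaluate f(x).
f(5.3521) = 4*5.3521^2 - 2*5.3521 - 3 = 100.8757
Step 2: Evaluate g(x).
g(5.3521) = 5*5.3521 - 7 = 19.7605
Step 3: Compute Lagrangian.
L = 100.8757 + 2*19.7605 = 140.3967


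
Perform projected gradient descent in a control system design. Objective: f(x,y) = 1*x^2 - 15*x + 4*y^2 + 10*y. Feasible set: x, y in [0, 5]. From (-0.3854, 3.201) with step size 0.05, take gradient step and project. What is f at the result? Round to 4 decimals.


Step 1: Compute gradient at (-0.3854, 3.201).
grad_x = 2*1*-0.3854 - 15 = -15.7708
grad_y = 2*4*3.201 + 10 = 35.608
Step 2: Gradient step.
x_raw = -0.3854 - 0.05*-15.7708 = 0.4031
y_raw = 3.201 - 0.05*35.608 = 1.4206
Step 3: Project onto [0, 5].
x_proj = clip(0.4031) = 0.4031
y_proj = clip(1.4206) = 1.4206
Step 4: Evaluate f.
f(0.4031, 1.4206) = 16.3938


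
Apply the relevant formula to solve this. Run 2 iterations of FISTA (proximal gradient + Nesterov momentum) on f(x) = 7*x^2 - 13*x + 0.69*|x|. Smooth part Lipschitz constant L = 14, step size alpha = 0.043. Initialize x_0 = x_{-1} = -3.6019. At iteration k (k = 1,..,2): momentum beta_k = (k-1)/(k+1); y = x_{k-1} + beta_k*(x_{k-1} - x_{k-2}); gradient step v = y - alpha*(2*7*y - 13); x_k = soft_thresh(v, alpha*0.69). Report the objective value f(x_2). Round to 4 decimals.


FISTA on f(x) = 7*x^2 - 13*x + 0.69*|x|
L = 14, alpha = 0.043
Iteration 1: beta = 0.0, y = -3.6019 + 0.0*(-3.6019 + 3.6019) = -3.6019
  grad(y) = -63.4266, v = y - alpha*grad = -0.8746
  prox(v) = soft_thresh(-0.8746, 0.0297) = -0.8449
Iteration 2: beta = 0.3333, y = -0.8449 + 0.3333*(-0.8449 + 3.6019) = 0.0741
  grad(y) = -11.9623, v = y - alpha*grad = 0.5885
  prox(v) = soft_thresh(0.5885, 0.0297) = 0.5588
f(x_2) = 7*0.5588^2 - 13*0.5588 + 0.69*|0.5588| = -4.6932


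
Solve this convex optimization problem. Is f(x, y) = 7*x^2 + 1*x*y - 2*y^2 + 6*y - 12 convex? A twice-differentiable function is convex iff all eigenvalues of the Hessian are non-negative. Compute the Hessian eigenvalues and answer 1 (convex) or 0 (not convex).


The Hessian of f(x,y) = 7*x^2 + 1*x*y - 2*y^2 + 6*y - 12 is:
H = [[14, 1], [1, -4]]
Trace = 14 - 4 = 10
Determinant = 14*-4 - (1)^2 = -57
Discriminant = (10)^2 - 4*-57 = 328.0
Eigenvalues: lambda_1 = -4.0554, lambda_2 = 14.0554
The function is not convex.

0


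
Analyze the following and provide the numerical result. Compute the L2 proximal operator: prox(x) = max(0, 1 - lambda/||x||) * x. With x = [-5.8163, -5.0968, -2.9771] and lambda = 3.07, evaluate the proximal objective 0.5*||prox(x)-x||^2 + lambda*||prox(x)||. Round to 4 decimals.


Step 1: Compute ||x||.
||x|| = 8.2867
Step 2: Compute scaling factor.
scale = max(0, 1 - 3.07/8.2867) = 0.6295
Step 3: prox(x) = [-3.6615, -3.2086, -1.8742]
||prox(x)|| = 5.2167
Step 4: Proximal objective.
0.5*||prox-x||^2 = 4.7125
lambda*||prox|| = 16.0153
Total = 20.7278


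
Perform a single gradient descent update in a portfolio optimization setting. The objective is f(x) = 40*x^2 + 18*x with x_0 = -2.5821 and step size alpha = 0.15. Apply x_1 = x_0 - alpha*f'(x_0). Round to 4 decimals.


We compute the gradient at x_0 and apply the update.
f'(x) = 80*x + 18
f'(-2.5821) = 80*-2.5821 + 18 = -188.568
x_1 = -2.5821 - 0.15*-188.568 = 25.7031


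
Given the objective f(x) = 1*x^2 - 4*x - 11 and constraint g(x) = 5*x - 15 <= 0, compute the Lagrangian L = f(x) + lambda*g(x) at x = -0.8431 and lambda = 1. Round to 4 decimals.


Step 1: Evaluate f(x).
f(-0.8431) = 1*(-0.8431)^2 - 4*(-0.8431) - 11 = -6.9168
Step 2: Evaluate g(x).
g(-0.8431) = 5*-0.8431 - 15 = -19.2155
Step 3: Compute Lagrangian.
L = -6.9168 + 1*-19.2155 = -26.1323


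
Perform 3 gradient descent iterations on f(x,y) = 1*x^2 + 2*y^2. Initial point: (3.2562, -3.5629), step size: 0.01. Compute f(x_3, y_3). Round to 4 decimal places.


Gradient descent on f(x,y) = 1*x^2 + 2*y^2.
Starting point: (3.2562, -3.5629), alpha = 0.01
Step 1: grad_x = 2*1*3.2562 = 6.5124, grad_y = 2*2*-3.5629 = -14.2516
  x_1 = 3.2562 - 0.01*6.5124 = 3.1911
  y_1 = -3.5629 - 0.01*-14.2516 = -3.4204
Step 2: grad_x = 2*1*3.1911 = 6.3822, grad_y = 2*2*-3.4204 = -13.6815
  x_2 = 3.1911 - 0.01*6.3822 = 3.1273
  y_2 = -3.4204 - 0.01*-13.6815 = -3.2836
Step 3: grad_x = 2*1*3.1273 = 6.2545, grad_y = 2*2*-3.2836 = -13.1343
  x_3 = 3.1273 - 0.01*6.2545 = 3.0647
  y_3 = -3.2836 - 0.01*-13.1343 = -3.1522
f(3.0647, -3.1522) = 1*3.0647^2 + 2*(-3.1522)^2 = 29.2655


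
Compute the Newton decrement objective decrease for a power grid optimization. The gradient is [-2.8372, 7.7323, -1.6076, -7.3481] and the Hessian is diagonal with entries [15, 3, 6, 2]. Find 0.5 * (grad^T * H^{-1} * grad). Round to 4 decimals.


Step 1: H is diagonal, so H^(-1) * g = [-0.1891, 2.5774, -0.2679, -3.6741].
Step 2: g^T H^(-1) g = sum_i g_i^2 / H_ii
  = (-2.8372)^2/15 + (7.7323)^2/3 + (-1.6076)^2/6 + (-7.3481)^2/2
  = 0.5366 + 19.9295 + 0.4307 + 26.9973 = 47.8942
Step 3: Objective decrease = 0.5 * g^T H^(-1) g = 23.9471


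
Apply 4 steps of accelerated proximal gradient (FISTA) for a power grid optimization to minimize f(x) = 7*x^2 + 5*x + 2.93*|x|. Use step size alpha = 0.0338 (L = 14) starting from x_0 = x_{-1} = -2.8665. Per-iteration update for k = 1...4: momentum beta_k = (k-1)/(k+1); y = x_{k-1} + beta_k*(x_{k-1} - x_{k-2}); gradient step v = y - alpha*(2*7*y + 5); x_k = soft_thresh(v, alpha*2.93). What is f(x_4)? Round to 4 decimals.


FISTA on f(x) = 7*x^2 + 5*x + 2.93*|x|
L = 14, alpha = 0.0338
Iteration 1: beta = 0.0, y = -2.8665 + 0.0*(-2.8665 + 2.8665) = -2.8665
  grad(y) = -35.131, v = y - alpha*grad = -1.6791
  prox(v) = soft_thresh(-1.6791, 0.099) = -1.58
Iteration 2: beta = 0.3333, y = -1.58 + 0.3333*(-1.58 + 2.8665) = -1.1512
  grad(y) = -11.117, v = y - alpha*grad = -0.7755
  prox(v) = soft_thresh(-0.7755, 0.099) = -0.6764
Iteration 3: beta = 0.5, y = -0.6764 + 0.5*(-0.6764 + 1.58) = -0.2246
  grad(y) = 1.8553, v = y - alpha*grad = -0.2873
  prox(v) = soft_thresh(-0.2873, 0.099) = -0.1883
Iteration 4: beta = 0.6, y = -0.1883 + 0.6*(-0.1883 + 0.6764) = 0.1046
  grad(y) = 6.4641, v = y - alpha*grad = -0.1139
  prox(v) = soft_thresh(-0.1139, 0.099) = -0.0149
f(x_4) = 7*(-0.0149)^2 + 5*(-0.0149) + 2.93*|-0.0149| = -0.0292


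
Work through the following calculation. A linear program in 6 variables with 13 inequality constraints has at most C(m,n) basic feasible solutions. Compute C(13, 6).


Each vertex corresponds to some choice of n active constraints out of m, so the number of vertices is at most C(m, n) = m! / (n!(m-n)!).
m = 13, n = 6
Numerator: 13 * 12 * 11 * 10 * 9 * 8
Denominator: 6! = 720
C(13, 6) = 1716


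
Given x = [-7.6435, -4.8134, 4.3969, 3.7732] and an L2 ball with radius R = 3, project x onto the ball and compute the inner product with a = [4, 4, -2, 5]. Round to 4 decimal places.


Step 1: Compute ||x|| (intermediates to 6 decimals).
||x|| = sqrt((-7.6435)^2 + (-4.8134)^2 + 4.3969^2 + 3.7732^2) = 10.731341
Step 2: Project.
Since ||x|| > R, scale = R/||x|| = 3/10.731341 = 0.279555, proj(x) = scale * x
proj(x) = [-2.136779, -1.34561, 1.229175, 1.054817]
Step 3: Dot product.
a^T * proj(x) = 4*(-2.136779) + 4*(-1.34561) - 2*1.229175 + 5*1.054817 = -11.1138


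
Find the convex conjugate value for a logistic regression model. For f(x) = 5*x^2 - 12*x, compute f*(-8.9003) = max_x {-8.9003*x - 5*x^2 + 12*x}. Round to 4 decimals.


f*(y) = sup_x {y*x - a*x^2 - b*x} = sup_x {(y-b)*x - a*x^2}
FOC: (y - b) - 2a*x = 0 => x* = (y - b)/(2a)
x* = (-8.9003 + 12)/(2*5) = 0.31
f*(-8.9003) = (y-b)^2/(4a) = (-8.9003 + 12)^2/(4*5)
= 9.6081/20 = 0.4804


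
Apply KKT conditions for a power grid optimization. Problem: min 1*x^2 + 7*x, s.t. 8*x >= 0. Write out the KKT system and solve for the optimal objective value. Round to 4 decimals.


Step 1: Try lambda = 0 (constraint inactive).
x_unc = -7/(2*1) = -3.5
Check: 8*-3.5 = -28.0 < 0 -- violated!
Step 2: Constraint must be active: 8*x = 0
x* = 0/8 = 0.0
lambda = (2*1*0.0 + 7)/8 = 0.875
Step 3: Compute optimal value.
f(x*) = 1*0.0^2 + 7*0.0 = 0.0


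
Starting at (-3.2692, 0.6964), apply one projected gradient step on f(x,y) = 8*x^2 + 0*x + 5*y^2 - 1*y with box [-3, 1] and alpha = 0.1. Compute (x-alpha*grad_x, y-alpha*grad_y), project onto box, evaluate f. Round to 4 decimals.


Step 1: Compute gradient at (-3.2692, 0.6964).
grad_x = 2*8*-3.2692 + 0 = -52.3072
grad_y = 2*5*0.6964 - 1 = 5.964
Step 2: Gradient step.
x_raw = -3.2692 - 0.1*-52.3072 = 1.9615
y_raw = 0.6964 - 0.1*5.964 = 0.1
Step 3: Project onto [-3, 1].
x_proj = clip(1.9615) = 1.0
y_proj = clip(0.1) = 0.1
Step 4: Evaluate f.
f(1.0, 0.1) = 7.95


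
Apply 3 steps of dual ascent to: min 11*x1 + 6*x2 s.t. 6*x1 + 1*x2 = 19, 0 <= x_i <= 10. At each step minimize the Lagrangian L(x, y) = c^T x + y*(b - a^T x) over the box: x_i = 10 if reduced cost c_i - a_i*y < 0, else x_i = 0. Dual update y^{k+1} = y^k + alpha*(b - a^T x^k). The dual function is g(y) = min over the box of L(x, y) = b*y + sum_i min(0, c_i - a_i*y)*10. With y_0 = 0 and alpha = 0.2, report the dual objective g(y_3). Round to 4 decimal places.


Dual ascent for LP: min 11*x1 + 6*x2, 6*x1 + 1*x2 = 19, 0 <= x_i <= 10
Step 1: y^k = 0.0, reduced costs: (11.0, 6.0)
  x^k = (0.0, 0.0), subgradient = b - a^T x = 19.0
  y^{k+1} = 0.0 + 0.2*19.0 = 3.8
Step 2: y^k = 3.8, reduced costs: (-11.8, 2.2)
  x^k = (10.0, 0.0), subgradient = b - a^T x = -41.0
  y^{k+1} = 3.8 + 0.2*-41.0 = -4.4
Step 3: y^k = -4.4, reduced costs: (37.4, 10.4)
  x^k = (0.0, 0.0), subgradient = b - a^T x = 19.0
  y^{k+1} = -4.4 + 0.2*19.0 = -0.6
Dual objective at y_3 = -0.6: reduced costs (14.6, 6.6), box minimizer x = (0.0, 0.0)
g(y_3) = b*y + (c1 - a1*y)*x1 + (c2 - a2*y)*x2 = 19*(-0.6) + 14.6*0.0 + 6.6*0.0 = -11.4 + 0.0 + 0.0 = -11.4


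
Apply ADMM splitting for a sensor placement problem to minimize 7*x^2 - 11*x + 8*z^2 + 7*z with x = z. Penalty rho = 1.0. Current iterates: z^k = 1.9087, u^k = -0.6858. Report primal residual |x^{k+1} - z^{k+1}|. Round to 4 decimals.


ADMM iteration with rho = 1.0, z^k = 1.9087, u^k = -0.6858
Step 1: x-update.
Minimize 7*x^2 - 11*x + (1.0/2)*(x - 1.9087 - 0.6858)^2
FOC: (2*7 + 1.0)*x = 11 + 1.0*(1.9087 + 0.6858)
x^{k+1} = 0.9063
Step 2: z-update.
Minimize 8*z^2 + 7*z + (1.0/2)*(0.9063 - z - 0.6858)^2
FOC: (2*8 + 1.0)*z = -7 + 1.0*(0.9063 - 0.6858)
z^{k+1} = -0.3988
Step 3: u-update.
u^{k+1} = -0.6858 + 0.9063 + 0.3988 = 0.6193
Step 4: Primal residual = |0.9063 + 0.3988| = 1.3051


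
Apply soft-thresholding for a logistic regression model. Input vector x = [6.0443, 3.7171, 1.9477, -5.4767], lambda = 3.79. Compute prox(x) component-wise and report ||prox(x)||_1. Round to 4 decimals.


Soft-thresholding with lambda = 3.79:
prox(6.0443) = sign(6.0443)*max(|6.0443| - 3.79, 0) = 2.2543
prox(3.7171) = sign(3.7171)*max(|3.7171| - 3.79, 0) = 0.0
prox(1.9477) = sign(1.9477)*max(|1.9477| - 3.79, 0) = 0.0
prox(-5.4767) = sign(-5.4767)*max(|-5.4767| - 3.79, 0) = -1.6867
prox(x) = [2.2543, 0.0, 0.0, -1.6867]
||prox(x)||_1 = 2.2543 + 0.0 + 0.0 + 1.6867 = 3.941


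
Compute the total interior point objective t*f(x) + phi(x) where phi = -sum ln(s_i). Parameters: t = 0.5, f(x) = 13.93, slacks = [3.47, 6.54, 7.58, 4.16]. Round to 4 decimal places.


Step 1: Compute log-barrier.
ln values: [1.2442, 1.8779, 2.0255, 1.4255]
phi = -(1.2442 + 1.8779 + 2.0255 + 1.4255) = -6.5731
Step 2: Compute augmented objective.
t*f(x) = 0.5*13.93 = 6.965
Total = 6.965 - 6.5731 = 0.3919


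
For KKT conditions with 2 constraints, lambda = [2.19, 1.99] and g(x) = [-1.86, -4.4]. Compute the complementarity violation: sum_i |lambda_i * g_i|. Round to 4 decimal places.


KKT complementary slackness check:
lambda_1 * g_1 = 2.19 * -1.86 = -4.0734
lambda_2 * g_2 = 1.99 * -4.4 = -8.756
Total violation = 4.0734 + 8.756 = 12.8294


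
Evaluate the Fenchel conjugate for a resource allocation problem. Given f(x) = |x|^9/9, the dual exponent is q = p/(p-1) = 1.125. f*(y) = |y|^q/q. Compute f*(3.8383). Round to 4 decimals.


The conjugate exponent q satisfies 1/p + 1/q = 1.
p = 9, so q = 9/(9 - 1) = 1.125
|y|^q = 3.8383^1.125 = 4.541
f*(3.8383) = 4.541 / 1.125 = 4.0365


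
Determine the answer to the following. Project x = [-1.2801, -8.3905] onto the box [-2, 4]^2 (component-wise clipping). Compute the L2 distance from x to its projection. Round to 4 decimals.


Project each component onto [-2, 4].
clip(-1.2801) = -1.2801, clip(-8.3905) = -2.0
Projection = [-1.2801, -2.0]
Squared diffs: [0.0, 40.8385]
Distance = sqrt(40.8385) = 6.3905


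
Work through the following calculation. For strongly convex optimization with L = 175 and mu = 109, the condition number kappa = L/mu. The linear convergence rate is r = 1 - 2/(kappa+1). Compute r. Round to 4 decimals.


Step 1: Compute the condition number.
kappa = L/mu = 175/109 = 1.6055
Step 2: Compute the convergence rate.
r = 1 - 2/(kappa + 1) = 1 - 2*mu/(L + mu) = (L - mu)/(L + mu) = 66/284 = 0.2324


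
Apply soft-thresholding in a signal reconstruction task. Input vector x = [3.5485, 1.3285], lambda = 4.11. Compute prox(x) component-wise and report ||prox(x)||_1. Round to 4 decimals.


Soft-thresholding with lambda = 4.11:
prox(3.5485) = sign(3.5485)*max(|3.5485| - 4.11, 0) = 0.0
prox(1.3285) = sign(1.3285)*max(|1.3285| - 4.11, 0) = 0.0
prox(x) = [0.0, 0.0]
||prox(x)||_1 = 0.0 + 0.0 = 0.0


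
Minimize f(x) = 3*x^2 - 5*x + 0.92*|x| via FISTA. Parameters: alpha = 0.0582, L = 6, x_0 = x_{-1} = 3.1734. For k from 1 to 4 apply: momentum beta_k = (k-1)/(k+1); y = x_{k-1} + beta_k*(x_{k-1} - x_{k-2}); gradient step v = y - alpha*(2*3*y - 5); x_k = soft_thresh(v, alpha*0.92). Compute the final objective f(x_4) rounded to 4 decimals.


FISTA on f(x) = 3*x^2 - 5*x + 0.92*|x|
L = 6, alpha = 0.0582
Iteration 1: beta = 0.0, y = 3.1734 + 0.0*(3.1734 - 3.1734) = 3.1734
  grad(y) = 14.0404, v = y - alpha*grad = 2.3562
  prox(v) = soft_thresh(2.3562, 0.0535) = 2.3027
Iteration 2: beta = 0.3333, y = 2.3027 + 0.3333*(2.3027 - 3.1734) = 2.0125
  grad(y) = 7.0748, v = y - alpha*grad = 1.6007
  prox(v) = soft_thresh(1.6007, 0.0535) = 1.5472
Iteration 3: beta = 0.5, y = 1.5472 + 0.5*(1.5472 - 2.3027) = 1.1694
  grad(y) = 2.0164, v = y - alpha*grad = 1.0521
  prox(v) = soft_thresh(1.0521, 0.0535) = 0.9985
Iteration 4: beta = 0.6, y = 0.9985 + 0.6*(0.9985 - 1.5472) = 0.6693
  grad(y) = -0.9842, v = y - alpha*grad = 0.7266
  prox(v) = soft_thresh(0.7266, 0.0535) = 0.673
f(x_4) = 3*0.673^2 - 5*0.673 + 0.92*|0.673| = -1.3871


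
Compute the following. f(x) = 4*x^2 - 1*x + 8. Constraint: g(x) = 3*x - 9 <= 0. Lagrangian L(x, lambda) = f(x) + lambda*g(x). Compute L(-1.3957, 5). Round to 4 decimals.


Step 1: Evaluate f(x).
f(-1.3957) = 4*(-1.3957)^2 - 1*(-1.3957) + 8 = 17.1876
Step 2: Evaluate g(x).
g(-1.3957) = 3*-1.3957 - 9 = -13.1871
Step 3: Compute Lagrangian.
L = 17.1876 + 5*-13.1871 = -48.7479


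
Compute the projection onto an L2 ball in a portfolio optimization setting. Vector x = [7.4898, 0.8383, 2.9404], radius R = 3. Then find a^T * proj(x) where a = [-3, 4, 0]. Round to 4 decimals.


Step 1: Compute ||x|| (intermediates to 6 decimals).
||x|| = sqrt(7.4898^2 + 0.8383^2 + 2.9404^2) = 8.089858
Step 2: Project.
Since ||x|| > R, scale = R/||x|| = 3/8.089858 = 0.370835, proj(x) = scale * x
proj(x) = [2.77748, 0.310871, 1.090403]
Step 3: Dot product.
a^T * proj(x) = -3*2.77748 + 4*0.310871 + 0*1.090403 = -7.089


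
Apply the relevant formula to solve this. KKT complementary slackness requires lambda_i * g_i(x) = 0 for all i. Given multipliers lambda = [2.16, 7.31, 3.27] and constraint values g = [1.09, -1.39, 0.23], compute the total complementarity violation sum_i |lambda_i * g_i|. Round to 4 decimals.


KKT complementary slackness check:
lambda_1 * g_1 = 2.16 * 1.09 = 2.3544
lambda_2 * g_2 = 7.31 * -1.39 = -10.1609
lambda_3 * g_3 = 3.27 * 0.23 = 0.7521
Total violation = 2.3544 + 10.1609 + 0.7521 = 13.2674


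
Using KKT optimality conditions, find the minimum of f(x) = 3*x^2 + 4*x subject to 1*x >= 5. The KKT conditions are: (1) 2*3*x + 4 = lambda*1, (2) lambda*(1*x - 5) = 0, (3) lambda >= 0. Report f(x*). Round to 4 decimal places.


Step 1: Try lambda = 0 (constraint inactive).
x_unc = -4/(2*3) = -0.6667
Check: 1*-0.6667 = -0.6667 < 5 -- violated!
Step 2: Constraint must be active: 1*x = 5
x* = 5/1 = 5.0
lambda = (2*3*5.0 + 4)/1 = 34.0
Step 3: Compute optimal value.
f(x*) = 3*5.0^2 + 4*5.0 = 95.0


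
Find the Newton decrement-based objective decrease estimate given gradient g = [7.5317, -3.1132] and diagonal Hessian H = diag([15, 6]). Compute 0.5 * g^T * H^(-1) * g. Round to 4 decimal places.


Step 1: H is diagonal, so H^(-1) * g = [0.5021, -0.5189].
Step 2: g^T H^(-1) g = sum_i g_i^2 / H_ii
  = (7.5317)^2/15 + (-3.1132)^2/6
  = 3.7818 + 1.6153 = 5.3971
Step 3: Objective decrease = 0.5 * g^T H^(-1) g = 2.6986


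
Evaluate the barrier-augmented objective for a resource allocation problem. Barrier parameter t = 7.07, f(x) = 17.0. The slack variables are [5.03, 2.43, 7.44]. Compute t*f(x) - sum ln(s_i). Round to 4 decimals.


Step 1: Compute log-barrier.
ln values: [1.6154, 0.8879, 2.0069]
phi = -(1.6154 + 0.8879 + 2.0069) = -4.5102
Step 2: Compute augmented objective.
t*f(x) = 7.07*17.0 = 120.19
Total = 120.19 - 4.5102 = 115.6798


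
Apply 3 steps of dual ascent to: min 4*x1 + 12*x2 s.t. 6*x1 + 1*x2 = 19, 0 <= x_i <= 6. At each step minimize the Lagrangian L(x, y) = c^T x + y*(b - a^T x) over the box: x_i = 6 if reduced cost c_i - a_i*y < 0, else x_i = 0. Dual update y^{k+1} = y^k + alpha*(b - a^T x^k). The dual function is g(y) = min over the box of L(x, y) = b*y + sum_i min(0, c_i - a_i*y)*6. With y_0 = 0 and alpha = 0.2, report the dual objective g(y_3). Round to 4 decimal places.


Dual ascent for LP: min 4*x1 + 12*x2, 6*x1 + 1*x2 = 19, 0 <= x_i <= 6
Step 1: y^k = 0.0, reduced costs: (4.0, 12.0)
  x^k = (0.0, 0.0), subgradient = b - a^T x = 19.0
  y^{k+1} = 0.0 + 0.2*19.0 = 3.8
Step 2: y^k = 3.8, reduced costs: (-18.8, 8.2)
  x^k = (6.0, 0.0), subgradient = b - a^T x = -17.0
  y^{k+1} = 3.8 + 0.2*-17.0 = 0.4
Step 3: y^k = 0.4, reduced costs: (1.6, 11.6)
  x^k = (0.0, 0.0), subgradient = b - a^T x = 19.0
  y^{k+1} = 0.4 + 0.2*19.0 = 4.2
Dual objective at y_3 = 4.2: reduced costs (-21.2, 7.8), box minimizer x = (6.0, 0.0)
g(y_3) = b*y + (c1 - a1*y)*x1 + (c2 - a2*y)*x2 = 19*4.2 + (-21.2)*6.0 + 7.8*0.0 = 79.8 - 127.2 + 0.0 = -47.4


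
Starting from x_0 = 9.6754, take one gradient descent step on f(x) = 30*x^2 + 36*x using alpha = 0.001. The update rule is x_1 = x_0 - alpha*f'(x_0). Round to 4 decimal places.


We compute the gradient at x_0 and apply the update.
f'(x) = 60*x + 36
f'(9.6754) = 60*9.6754 + 36 = 616.524
x_1 = 9.6754 - 0.001*616.524 = 9.0589


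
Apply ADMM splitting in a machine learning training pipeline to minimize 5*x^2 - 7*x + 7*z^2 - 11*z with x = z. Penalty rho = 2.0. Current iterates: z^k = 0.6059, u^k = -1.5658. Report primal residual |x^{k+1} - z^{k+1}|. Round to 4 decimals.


ADMM iteration with rho = 2.0, z^k = 0.6059, u^k = -1.5658
Step 1: x-update.
Minimize 5*x^2 - 7*x + (2.0/2)*(x - 0.6059 - 1.5658)^2
FOC: (2*5 + 2.0)*x = 7 + 2.0*(0.6059 + 1.5658)
x^{k+1} = 0.9453
Step 2: z-update.
Minimize 7*z^2 - 11*z + (2.0/2)*(0.9453 - z - 1.5658)^2
FOC: (2*7 + 2.0)*z = 11 + 2.0*(0.9453 - 1.5658)
z^{k+1} = 0.6099
Step 3: u-update.
u^{k+1} = -1.5658 + 0.9453 - 0.6099 = -1.2305
Step 4: Primal residual = |0.9453 - 0.6099| = 0.3353


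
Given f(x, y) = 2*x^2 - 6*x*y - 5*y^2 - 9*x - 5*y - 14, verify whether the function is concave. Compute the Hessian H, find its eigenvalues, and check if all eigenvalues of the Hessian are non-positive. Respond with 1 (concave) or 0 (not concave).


The Hessian of f(x,y) = 2*x^2 - 6*x*y - 5*y^2 - 9*x - 5*y - 14 is:
H = [[4, -6], [-6, -10]]
Trace = 4 - 10 = -6
Determinant = 4*-10 - (-6)^2 = -76
Discriminant = (-6)^2 - 4*-76 = 340.0
Eigenvalues: lambda_1 = -12.2195, lambda_2 = 6.2195
The function is not concave.

0


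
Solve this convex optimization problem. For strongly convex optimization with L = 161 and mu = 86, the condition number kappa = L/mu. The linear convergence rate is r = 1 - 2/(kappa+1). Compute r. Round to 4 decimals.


Step 1: Compute the condition number.
kappa = L/mu = 161/86 = 1.8721
Step 2: Compute the convergence rate.
r = 1 - 2/(kappa + 1) = 1 - 2*mu/(L + mu) = (L - mu)/(L + mu) = 75/247 = 0.3036
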